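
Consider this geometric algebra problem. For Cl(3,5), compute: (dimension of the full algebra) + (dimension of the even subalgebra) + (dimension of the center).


n = 3 + 5 = 8
Total dim = 2^8 = 256
Even subalgebra dim = 2^7 = 128
n is even, so center dim = 1
Sum = 256 + 128 + 1 = 385


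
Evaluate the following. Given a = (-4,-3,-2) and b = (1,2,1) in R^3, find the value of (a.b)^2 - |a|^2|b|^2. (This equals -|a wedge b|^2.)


a . b = (-4)*1 + (-3)*2 + (-2)*1
= -4 + (-6) + (-2) = -12
|a|^2 = (-4)^2 + (-3)^2 + (-2)^2 = 29
|b|^2 = 1^2 + 2^2 + 1^2 = 6
(a.b)^2 = (-12)^2 = 144
|a|^2 * |b|^2 = 29 * 6 = 174
Result = 144 - 174 = -30


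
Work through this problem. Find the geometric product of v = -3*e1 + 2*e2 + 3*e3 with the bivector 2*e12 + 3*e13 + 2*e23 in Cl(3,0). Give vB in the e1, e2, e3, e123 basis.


vB has grade-1 (vector) and grade-3 (trivector) parts: vB = (v _| B) + (v ^ B).
Vector part <vB>_1:
  e1: -v2*b12 - v3*b13 = -(2)*(2) - (3)*(3) = -13
  e2: v1*b12 - v3*b23 = (-3)*(2) - (3)*(2) = -12
  e3: v1*b13 + v2*b23 = (-3)*(3) + (2)*(2) = -5
Trivector part <vB>_3:
  e123: v1*b23 - v2*b13 + v3*b12 = (-3)*(2) - (2)*(3) + (3)*(2) = -6
vB = -13*e1 - 12*e2 - 5*e3 - 6*e123


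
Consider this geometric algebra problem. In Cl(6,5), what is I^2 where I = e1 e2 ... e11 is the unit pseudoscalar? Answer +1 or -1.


The pseudoscalar I = e1...e_n (product of all n generators) of Cl(p,q) satisfies I^2 = (-1)^(q + n(n-1)/2).
p = 6, q = 5, n = p + q = 11
n(n-1)/2 = 11 * 10 / 2 = 55
Exponent = q + n(n-1)/2 = 5 + 55 = 60
I^2 = (-1)^60 = +1


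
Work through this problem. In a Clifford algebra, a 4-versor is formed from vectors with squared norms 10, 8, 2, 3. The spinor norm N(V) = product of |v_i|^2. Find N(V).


Spinor norm N(V) = |v1|^2 * |v2|^2 * ... * |v4|^2
= 10 * 8 * 2 * 3
Running product: 10, 80, 160, 480
N(V) = 480


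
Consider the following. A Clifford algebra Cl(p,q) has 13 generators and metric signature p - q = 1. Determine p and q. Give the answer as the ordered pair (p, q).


We need p + q = 13 and p - q = 1.
Adding: 2p = 13 + 1 = 14, so p = 7.
Then q = 13 - 7 = 6.
(p, q) = (7, 6)


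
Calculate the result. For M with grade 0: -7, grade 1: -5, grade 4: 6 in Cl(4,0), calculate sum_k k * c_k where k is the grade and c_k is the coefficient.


Grade-weighted sum = sum of grade_k * coefficient_k
0*(-7) = 0
1*(-5) = -5
4*6 = 24
Total = 0 + (-5) + 24 = 19


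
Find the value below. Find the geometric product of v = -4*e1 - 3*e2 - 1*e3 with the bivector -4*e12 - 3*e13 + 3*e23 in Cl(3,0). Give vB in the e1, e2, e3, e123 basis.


vB has grade-1 (vector) and grade-3 (trivector) parts: vB = (v _| B) + (v ^ B).
Vector part <vB>_1:
  e1: -v2*b12 - v3*b13 = -(-3)*(-4) - (-1)*(-3) = -15
  e2: v1*b12 - v3*b23 = (-4)*(-4) - (-1)*(3) = 19
  e3: v1*b13 + v2*b23 = (-4)*(-3) + (-3)*(3) = 3
Trivector part <vB>_3:
  e123: v1*b23 - v2*b13 + v3*b12 = (-4)*(3) - (-3)*(-3) + (-1)*(-4) = -17
vB = -15*e1 + 19*e2 + 3*e3 - 17*e123


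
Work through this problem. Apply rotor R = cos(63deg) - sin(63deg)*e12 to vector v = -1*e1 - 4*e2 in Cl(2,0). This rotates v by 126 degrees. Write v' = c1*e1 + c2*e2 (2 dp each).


Rotor R = cos(63deg) - sin(63deg)*e12
Rotation angle theta = 2 * 63 = 126 degrees
v' = R*v*~R rotates v by theta.
cos(126deg) = -0.5878, sin(126deg) = 0.8090
v'_1 = -1*cos(126deg) - (-4)*sin(126deg)
= -1*(-0.5878) - (-4)*0.8090
= 3.82
v'_2 = -1*sin(126deg) + (-4)*cos(126deg)
= -1*0.8090 + (-4)*(-0.5878)
= 1.54
v' = 3.82*e1 + 1.54*e2


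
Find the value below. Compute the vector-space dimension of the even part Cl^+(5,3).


Even subalgebra dimension = 2^(n-1)
n = 5 + 3 = 8
2^(8 - 1) = 2^7 = 128
Verification: sum of C(8,k) for even k = 1 + 28 + 70 + 28 + 1 = 128
Result = 128


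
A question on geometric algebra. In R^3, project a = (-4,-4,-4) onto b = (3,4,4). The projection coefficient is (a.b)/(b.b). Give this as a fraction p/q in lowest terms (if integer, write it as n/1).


Projection coefficient = (a . b) / (b . b)
a . b = (-4)*3 + (-4)*4 + (-4)*4
= -12 + (-16) + (-16) = -44
b . b = 3^2 + 4^2 + 4^2
= 9 + 16 + 16 = 41
Coefficient = -44/41
In lowest terms: -44/41


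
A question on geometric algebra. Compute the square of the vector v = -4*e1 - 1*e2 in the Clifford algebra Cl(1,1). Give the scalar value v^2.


v^2 = sum of c_i^2 * e_i^2
Positive signature terms (e_i^2 = +1): (-4)^2 = 16
Negative signature terms (e_j^2 = -1): (-1)^2 = 1
v^2 = 16 - 1 = 15


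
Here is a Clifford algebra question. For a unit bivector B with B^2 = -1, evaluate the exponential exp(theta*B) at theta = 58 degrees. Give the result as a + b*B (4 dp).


For a unit bivector B with B^2 = -1, the exponential series gives
e^(theta*B) = cos(theta) + sin(theta)*B (the GA analogue of Euler's formula).
theta = 58 degrees = 1.012291 rad
cos(58 deg) = 0.5299
sin(58 deg) = 0.8480
exp(theta*B) = 0.5299 + 0.8480*B


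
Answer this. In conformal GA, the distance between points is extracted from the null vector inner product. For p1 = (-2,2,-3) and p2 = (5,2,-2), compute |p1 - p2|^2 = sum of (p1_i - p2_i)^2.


p1 - p2 = (-7, 0, -1)
|p1 - p2|^2 = (-7)^2 + 0^2 + (-1)^2
= 49 + 0 + 1
= 50


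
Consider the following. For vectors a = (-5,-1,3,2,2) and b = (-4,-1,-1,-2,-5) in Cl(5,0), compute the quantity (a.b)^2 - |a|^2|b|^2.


a . b = (-5)*(-4) + (-1)*(-1) + 3*(-1) + 2*(-2) + 2*(-5)
= 20 + 1 + (-3) + (-4) + (-10) = 4
|a|^2 = (-5)^2 + (-1)^2 + 3^2 + 2^2 + 2^2 = 43
|b|^2 = (-4)^2 + (-1)^2 + (-1)^2 + (-2)^2 + (-5)^2 = 47
(a.b)^2 = 4^2 = 16
|a|^2 * |b|^2 = 43 * 47 = 2021
Result = 16 - 2021 = -2005


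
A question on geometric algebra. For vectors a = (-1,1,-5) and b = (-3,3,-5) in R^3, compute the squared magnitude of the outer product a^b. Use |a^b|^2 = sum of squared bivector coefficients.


a wedge b = (a1*b2 - a2*b1)*e12 + (a1*b3 - a3*b1)*e13 + (a2*b3 - a3*b2)*e23
e12 coeff: (-1)*3 - 1*(-3) = -3 - (-3) = 0
e13 coeff: (-1)*(-5) - (-5)*(-3) = 5 - 15 = -10
e23 coeff: 1*(-5) - (-5)*3 = -5 - (-15) = 10
|a wedge b|^2 = 0^2 + (-10)^2 + 10^2
= 0 + 100 + 100
= 200


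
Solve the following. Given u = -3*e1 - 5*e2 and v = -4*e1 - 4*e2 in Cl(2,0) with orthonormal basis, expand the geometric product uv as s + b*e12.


Expand: (-3*e1 - 5*e2)(-4*e1 - 4*e2)
= (-3)*(-4)*e1e1 + (-3)*(-4)*e1e2 + (-5)*(-4)*e2e1 + (-5)*(-4)*e2e2
Using e1^2 = e2^2 = 1, e2e1 = -e1e2:
Scalar part s = (-3)*(-4) + (-5)*(-4) = 12 + 20 = 32
Bivector part b = (-3)*(-4) - (-5)*(-4) = 12 - 20 = -8
uv = 32 - 8*e12


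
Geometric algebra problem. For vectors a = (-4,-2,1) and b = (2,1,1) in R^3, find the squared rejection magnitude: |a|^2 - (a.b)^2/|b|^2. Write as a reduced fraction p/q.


|a|^2 = (-4)^2 + (-2)^2 + 1^2 = 21
|b|^2 = 2^2 + 1^2 + 1^2 = 6
a . b = (-4)*2 + (-2)*1 + 1*1 = -9
(a.b)^2 = (-9)^2 = 81
|rej|^2 = 21 - 81/6
= (126 - 81)/6
= 45/6
In lowest terms: 15/2


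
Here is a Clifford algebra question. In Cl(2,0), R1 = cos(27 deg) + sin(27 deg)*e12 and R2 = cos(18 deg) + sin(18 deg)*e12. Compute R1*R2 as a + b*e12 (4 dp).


Same-plane rotors commute and their half-angles add:
R1*R2 = cos(a1 + a2) + sin(a1 + a2)*e12.
a1 + a2 = 27 + 18 = 45 deg
cos(45 deg) = 0.7071
sin(45 deg) = 0.7071
R1*R2 = 0.7071 + 0.7071*e12


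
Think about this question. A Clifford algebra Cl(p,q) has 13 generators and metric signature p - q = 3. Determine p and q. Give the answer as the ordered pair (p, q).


We need p + q = 13 and p - q = 3.
Adding: 2p = 13 + 3 = 16, so p = 8.
Then q = 13 - 8 = 5.
(p, q) = (8, 5)


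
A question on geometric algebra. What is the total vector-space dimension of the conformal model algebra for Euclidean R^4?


The conformal model of R^4 uses Cl(5,1): the 4 Euclidean generators plus two extra orthogonal generators e+ (e+^2 = +1) and e- (e-^2 = -1), from which the null vectors e0, einf are built.
Number of generators m = 4 + 2 = 6.
dim Cl(p,q) = 2^m = 2^6 = 64


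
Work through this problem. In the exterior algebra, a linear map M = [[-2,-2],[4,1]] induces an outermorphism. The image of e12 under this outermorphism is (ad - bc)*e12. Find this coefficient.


The outermorphism of a linear map f sends e1^e2 to f(e1)^f(e2).
f(e1) = -2*e1 + 4*e2
f(e2) = -2*e1 + 1*e2
f(e1) ^ f(e2) = (-2*e1 + 4*e2) ^ (-2*e1 + 1*e2)
= (-2)*1*e12 + 4*(-2)*e21
= (-2 - (-8))*e12
= 6*e12
Coefficient = 6


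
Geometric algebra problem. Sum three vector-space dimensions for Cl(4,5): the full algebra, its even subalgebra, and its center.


n = 4 + 5 = 9
Total dim = 2^9 = 512
Even subalgebra dim = 2^8 = 256
n is odd, so center dim = 2
Sum = 512 + 256 + 2 = 770


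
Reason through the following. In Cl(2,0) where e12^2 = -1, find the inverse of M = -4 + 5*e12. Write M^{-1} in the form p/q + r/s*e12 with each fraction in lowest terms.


M = -4 + 5*e12, where e12^2 = -1.
Since M commutes with its reverse ~M = a - b*e12, M * ~M = a^2 - b^2*e12^2 = a^2 + b^2.
So M^{-1} = ~M / (a^2 + b^2) = (a - b*e12)/(a^2 + b^2).
a^2 + b^2 = 16 + 25 = 41
Scalar part = -4/41 = -4/41
Bivector coeff = -5/41 = -5/41
M^{-1} = -4/41 - 5/41*e12


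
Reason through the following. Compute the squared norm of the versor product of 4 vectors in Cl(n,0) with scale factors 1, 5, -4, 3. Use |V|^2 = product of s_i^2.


Each vector v_i has |v_i|^2 = s_i^2
Squared scales: 1^2 = 1, 5^2 = 25, (-4)^2 = 16, 3^2 = 9
|V|^2 = 1 * 25 * 16 * 9
= 3600


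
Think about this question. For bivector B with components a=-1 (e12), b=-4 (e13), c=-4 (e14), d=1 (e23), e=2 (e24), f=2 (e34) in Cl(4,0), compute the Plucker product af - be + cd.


Plucker relation: af - be + cd
a*f = (-1)*2 = -2
b*e = (-4)*2 = -8
c*d = (-4)*1 = -4
af - be + cd = -2 - (-8) + (-4)
= 2


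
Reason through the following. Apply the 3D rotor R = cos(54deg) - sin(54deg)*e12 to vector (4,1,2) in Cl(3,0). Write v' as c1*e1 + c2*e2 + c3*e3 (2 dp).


Rotor R = cos(54deg) - sin(54deg)*e12
Rotation angle theta = 2 * 54 = 108 degrees in the e12 plane (e1 -> e2).
The component perpendicular to the plane (e3) is invariant: v'_3 = v3 = 2.00
cos(108deg) = -0.3090, sin(108deg) = 0.9511
v'_1 = v1*cos(theta) - v2*sin(theta) = 4*(-0.3090) - 1*0.9511 = -2.19
v'_2 = v1*sin(theta) + v2*cos(theta) = 4*0.9511 + 1*(-0.3090) = 3.50
v' = -2.19*e1 + 3.50*e2 + 2.00*e3


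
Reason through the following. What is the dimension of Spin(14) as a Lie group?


Spin(n) double-covers SO(n); both have Lie algebra so(n) of dimension n(n-1)/2.
n = 14
n(n-1) = 14 * 13 = 182
dim Spin(14) = 182/2 = 91


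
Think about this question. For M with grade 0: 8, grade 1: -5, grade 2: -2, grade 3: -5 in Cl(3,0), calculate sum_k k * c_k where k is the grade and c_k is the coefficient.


Grade-weighted sum = sum of grade_k * coefficient_k
0*8 = 0
1*(-5) = -5
2*(-2) = -4
3*(-5) = -15
Total = 0 + (-5) + (-4) + (-15) = -24


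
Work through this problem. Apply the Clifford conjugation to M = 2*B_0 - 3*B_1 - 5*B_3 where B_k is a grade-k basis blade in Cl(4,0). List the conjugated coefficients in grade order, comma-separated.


Clifford conjugate sign for grade k: (-1)^(k(k+1)/2)
Grade 0: (-1)^(0*1/2) = (-1)^0 = 1, coeff 2 -> 2
Grade 1: (-1)^(1*2/2) = (-1)^1 = -1, coeff -3 -> 3
Grade 3: (-1)^(3*4/2) = (-1)^6 = 1, coeff -5 -> -5
Conjugated coefficients: 2, 3, -5


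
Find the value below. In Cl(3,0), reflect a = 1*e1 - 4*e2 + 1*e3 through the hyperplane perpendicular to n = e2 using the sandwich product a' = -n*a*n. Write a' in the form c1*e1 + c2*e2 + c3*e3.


Reflection formula: a' = -n*a*n, with n = e2 (unit vector, n^2 = 1).
For reflection through hyperplane perp to e2:
The component along e2 flips sign, others stay.
a = (1, -4, 1)
a' = (1, 4, 1)
a' = 1*e1 + 4*e2 + 1*e3


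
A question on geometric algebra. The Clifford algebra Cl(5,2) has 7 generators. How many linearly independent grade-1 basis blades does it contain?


Number of grade-k basis blades in Cl(p,q) with n = p + q is C(n, k).
n = 5 + 2 = 7
C(7, 1) = 7! / (1! * 6!)
= 5040 / (1 * 720)
= 7


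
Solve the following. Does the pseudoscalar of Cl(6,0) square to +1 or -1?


The pseudoscalar I = e1...e_n (product of all n generators) of Cl(p,q) satisfies I^2 = (-1)^(q + n(n-1)/2).
p = 6, q = 0, n = p + q = 6
n(n-1)/2 = 6 * 5 / 2 = 15
Exponent = q + n(n-1)/2 = 0 + 15 = 15
I^2 = (-1)^15 = -1


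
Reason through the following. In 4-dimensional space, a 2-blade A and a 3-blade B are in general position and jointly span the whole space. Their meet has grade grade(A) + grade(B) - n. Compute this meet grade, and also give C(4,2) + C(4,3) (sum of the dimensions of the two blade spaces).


Meet grade = grade(A) + grade(B) - n
= 2 + 3 - 4 = 1
C(4,2) = 6
C(4,3) = 4
dim_A + dim_B = 6 + 4 = 10


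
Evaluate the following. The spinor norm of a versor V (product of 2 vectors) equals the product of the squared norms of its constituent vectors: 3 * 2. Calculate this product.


Spinor norm N(V) = |v1|^2 * |v2|^2 * ... * |v2|^2
= 3 * 2
Running product: 3, 6
N(V) = 6


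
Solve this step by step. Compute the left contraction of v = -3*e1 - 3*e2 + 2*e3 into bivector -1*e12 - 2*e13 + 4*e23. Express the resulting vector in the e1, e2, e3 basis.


Left contraction v _| B = <vB>_1 (grade-1 part of the geometric product vB).
Using e1_|e12 = e2, e2_|e12 = -e1, e1_|e13 = e3, e3_|e13 = -e1, e2_|e23 = e3, e3_|e23 = -e2:
e1 coeff: -v2*b12 - v3*b13 = -(-3)*(-1) - (2)*(-2) = 1
e2 coeff: v1*b12 - v3*b23 = (-3)*(-1) - (2)*(4) = -5
e3 coeff: v1*b13 + v2*b23 = (-3)*(-2) + (-3)*(4) = -6
v _| B = 1*e1 - 5*e2 - 6*e3


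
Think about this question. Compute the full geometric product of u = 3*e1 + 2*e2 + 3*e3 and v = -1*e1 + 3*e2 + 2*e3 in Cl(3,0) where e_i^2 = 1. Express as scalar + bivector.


In Cl(3,0): e_i^2 = 1, e_ie_j = -e_je_i for i != j.
Scalar part = u . v = 3*(-1) + 2*3 + 3*2
= -3 + 6 + 6 = 9
e12 coeff = 3*3 - 2*(-1) = 9 - (-2) = 11
e13 coeff = 3*2 - 3*(-1) = 6 - (-3) = 9
e23 coeff = 2*2 - 3*3 = 4 - 9 = -5
uv = 9 + 11*e12 + 9*e13 - 5*e23


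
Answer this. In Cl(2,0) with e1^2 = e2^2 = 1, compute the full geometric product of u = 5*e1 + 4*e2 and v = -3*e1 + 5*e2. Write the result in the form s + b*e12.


Expand: (5*e1 + 4*e2)(-3*e1 + 5*e2)
= 5*(-3)*e1e1 + 5*5*e1e2 + 4*(-3)*e2e1 + 4*5*e2e2
Using e1^2 = e2^2 = 1, e2e1 = -e1e2:
Scalar part s = 5*(-3) + 4*5 = -15 + 20 = 5
Bivector part b = 5*5 - 4*(-3) = 25 - (-12) = 37
uv = 5 + 37*e12


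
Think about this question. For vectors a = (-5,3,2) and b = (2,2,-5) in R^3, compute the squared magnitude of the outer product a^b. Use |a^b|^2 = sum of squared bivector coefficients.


a wedge b = (a1*b2 - a2*b1)*e12 + (a1*b3 - a3*b1)*e13 + (a2*b3 - a3*b2)*e23
e12 coeff: (-5)*2 - 3*2 = -10 - 6 = -16
e13 coeff: (-5)*(-5) - 2*2 = 25 - 4 = 21
e23 coeff: 3*(-5) - 2*2 = -15 - 4 = -19
|a wedge b|^2 = (-16)^2 + 21^2 + (-19)^2
= 256 + 441 + 361
= 1058


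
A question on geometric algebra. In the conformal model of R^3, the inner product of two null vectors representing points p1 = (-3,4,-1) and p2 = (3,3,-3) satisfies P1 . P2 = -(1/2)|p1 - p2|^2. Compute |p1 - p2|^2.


p1 - p2 = (-6, 1, 2)
|p1 - p2|^2 = (-6)^2 + 1^2 + 2^2
= 36 + 1 + 4
= 41


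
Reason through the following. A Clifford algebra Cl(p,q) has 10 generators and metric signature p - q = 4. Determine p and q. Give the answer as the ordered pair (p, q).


We need p + q = 10 and p - q = 4.
Adding: 2p = 10 + 4 = 14, so p = 7.
Then q = 10 - 7 = 3.
(p, q) = (7, 3)


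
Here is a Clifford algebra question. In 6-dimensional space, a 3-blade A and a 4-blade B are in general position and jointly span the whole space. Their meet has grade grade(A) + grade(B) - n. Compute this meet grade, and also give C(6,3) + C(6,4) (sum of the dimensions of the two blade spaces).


Meet grade = grade(A) + grade(B) - n
= 3 + 4 - 6 = 1
C(6,3) = 20
C(6,4) = 15
dim_A + dim_B = 20 + 15 = 35


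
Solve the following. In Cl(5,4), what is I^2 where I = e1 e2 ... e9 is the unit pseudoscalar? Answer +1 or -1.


The pseudoscalar I = e1...e_n (product of all n generators) of Cl(p,q) satisfies I^2 = (-1)^(q + n(n-1)/2).
p = 5, q = 4, n = p + q = 9
n(n-1)/2 = 9 * 8 / 2 = 36
Exponent = q + n(n-1)/2 = 4 + 36 = 40
I^2 = (-1)^40 = +1


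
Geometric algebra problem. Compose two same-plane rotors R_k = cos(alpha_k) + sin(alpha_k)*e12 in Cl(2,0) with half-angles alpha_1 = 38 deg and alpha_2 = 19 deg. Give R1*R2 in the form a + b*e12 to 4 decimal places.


Same-plane rotors commute and their half-angles add:
R1*R2 = cos(a1 + a2) + sin(a1 + a2)*e12.
a1 + a2 = 38 + 19 = 57 deg
cos(57 deg) = 0.5446
sin(57 deg) = 0.8387
R1*R2 = 0.5446 + 0.8387*e12


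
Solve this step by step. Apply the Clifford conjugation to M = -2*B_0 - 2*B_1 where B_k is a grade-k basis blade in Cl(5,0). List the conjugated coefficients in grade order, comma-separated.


Clifford conjugate sign for grade k: (-1)^(k(k+1)/2)
Grade 0: (-1)^(0*1/2) = (-1)^0 = 1, coeff -2 -> -2
Grade 1: (-1)^(1*2/2) = (-1)^1 = -1, coeff -2 -> 2
Conjugated coefficients: -2, 2


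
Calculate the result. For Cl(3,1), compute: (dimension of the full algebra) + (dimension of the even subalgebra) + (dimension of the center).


n = 3 + 1 = 4
Total dim = 2^4 = 16
Even subalgebra dim = 2^3 = 8
n is even, so center dim = 1
Sum = 16 + 8 + 1 = 25


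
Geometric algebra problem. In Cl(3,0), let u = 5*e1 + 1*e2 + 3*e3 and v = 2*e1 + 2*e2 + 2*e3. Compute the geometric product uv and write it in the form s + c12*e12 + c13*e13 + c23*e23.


In Cl(3,0): e_i^2 = 1, e_ie_j = -e_je_i for i != j.
Scalar part = u . v = 5*2 + 1*2 + 3*2
= 10 + 2 + 6 = 18
e12 coeff = 5*2 - 1*2 = 10 - 2 = 8
e13 coeff = 5*2 - 3*2 = 10 - 6 = 4
e23 coeff = 1*2 - 3*2 = 2 - 6 = -4
uv = 18 + 8*e12 + 4*e13 - 4*e23


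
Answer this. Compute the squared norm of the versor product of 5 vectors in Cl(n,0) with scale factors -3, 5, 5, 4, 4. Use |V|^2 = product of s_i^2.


Each vector v_i has |v_i|^2 = s_i^2
Squared scales: (-3)^2 = 9, 5^2 = 25, 5^2 = 25, 4^2 = 16, 4^2 = 16
|V|^2 = 9 * 25 * 25 * 16 * 16
= 1440000


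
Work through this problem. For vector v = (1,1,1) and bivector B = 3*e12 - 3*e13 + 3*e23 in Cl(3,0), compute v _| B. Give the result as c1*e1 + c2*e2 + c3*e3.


Left contraction v _| B = <vB>_1 (grade-1 part of the geometric product vB).
Using e1_|e12 = e2, e2_|e12 = -e1, e1_|e13 = e3, e3_|e13 = -e1, e2_|e23 = e3, e3_|e23 = -e2:
e1 coeff: -v2*b12 - v3*b13 = -(1)*(3) - (1)*(-3) = 0
e2 coeff: v1*b12 - v3*b23 = (1)*(3) - (1)*(3) = 0
e3 coeff: v1*b13 + v2*b23 = (1)*(-3) + (1)*(3) = 0
v _| B = 0*e1 + 0*e2 + 0*e3


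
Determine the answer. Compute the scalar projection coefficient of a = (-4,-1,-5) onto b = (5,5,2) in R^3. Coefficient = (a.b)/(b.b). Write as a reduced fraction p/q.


Projection coefficient = (a . b) / (b . b)
a . b = (-4)*5 + (-1)*5 + (-5)*2
= -20 + (-5) + (-10) = -35
b . b = 5^2 + 5^2 + 2^2
= 25 + 25 + 4 = 54
Coefficient = -35/54
In lowest terms: -35/54


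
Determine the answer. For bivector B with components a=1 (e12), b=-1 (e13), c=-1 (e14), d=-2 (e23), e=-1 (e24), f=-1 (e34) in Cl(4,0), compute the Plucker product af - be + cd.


Plucker relation: af - be + cd
a*f = 1*(-1) = -1
b*e = (-1)*(-1) = 1
c*d = (-1)*(-2) = 2
af - be + cd = -1 - 1 + 2
= 0


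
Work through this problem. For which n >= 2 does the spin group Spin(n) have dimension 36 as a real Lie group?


dim Spin(n) = dim so(n) = n(n-1)/2.
Solve n(n-1)/2 = 36, i.e. n^2 - n - 72 = 0.
Discriminant = 1 + 8*36 = 289
n = (1 + sqrt(289))/2 = (1 + 17)/2 = 9


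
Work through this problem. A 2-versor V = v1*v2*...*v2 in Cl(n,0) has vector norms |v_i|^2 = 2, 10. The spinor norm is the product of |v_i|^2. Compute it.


Spinor norm N(V) = |v1|^2 * |v2|^2 * ... * |v2|^2
= 2 * 10
Running product: 2, 20
N(V) = 20


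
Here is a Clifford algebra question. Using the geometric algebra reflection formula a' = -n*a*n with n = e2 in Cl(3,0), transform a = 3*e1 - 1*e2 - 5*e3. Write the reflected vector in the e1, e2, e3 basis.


Reflection formula: a' = -n*a*n, with n = e2 (unit vector, n^2 = 1).
For reflection through hyperplane perp to e2:
The component along e2 flips sign, others stay.
a = (3, -1, -5)
a' = (3, 1, -5)
a' = 3*e1 + 1*e2 - 5*e3


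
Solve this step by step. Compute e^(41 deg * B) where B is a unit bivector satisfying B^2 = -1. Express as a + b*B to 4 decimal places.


For a unit bivector B with B^2 = -1, the exponential series gives
e^(theta*B) = cos(theta) + sin(theta)*B (the GA analogue of Euler's formula).
theta = 41 degrees = 0.715585 rad
cos(41 deg) = 0.7547
sin(41 deg) = 0.6561
exp(theta*B) = 0.7547 + 0.6561*B


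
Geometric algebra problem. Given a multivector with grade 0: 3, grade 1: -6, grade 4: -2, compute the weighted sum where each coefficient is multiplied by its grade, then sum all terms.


Grade-weighted sum = sum of grade_k * coefficient_k
0*3 = 0
1*(-6) = -6
4*(-2) = -8
Total = 0 + (-6) + (-8) = -14


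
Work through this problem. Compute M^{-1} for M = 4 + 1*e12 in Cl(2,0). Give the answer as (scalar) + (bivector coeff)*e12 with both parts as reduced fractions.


M = 4 + 1*e12, where e12^2 = -1.
Since M commutes with its reverse ~M = a - b*e12, M * ~M = a^2 - b^2*e12^2 = a^2 + b^2.
So M^{-1} = ~M / (a^2 + b^2) = (a - b*e12)/(a^2 + b^2).
a^2 + b^2 = 16 + 1 = 17
Scalar part = 4/17 = 4/17
Bivector coeff = -1/17 = -1/17
M^{-1} = 4/17 - 1/17*e12


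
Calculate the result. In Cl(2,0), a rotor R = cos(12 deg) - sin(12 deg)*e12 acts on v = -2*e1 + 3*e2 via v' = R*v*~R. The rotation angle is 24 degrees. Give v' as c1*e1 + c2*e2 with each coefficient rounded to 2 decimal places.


Rotor R = cos(12deg) - sin(12deg)*e12
Rotation angle theta = 2 * 12 = 24 degrees
v' = R*v*~R rotates v by theta.
cos(24deg) = 0.9135, sin(24deg) = 0.4067
v'_1 = -2*cos(24deg) - 3*sin(24deg)
= -2*0.9135 - 3*0.4067
= -3.05
v'_2 = -2*sin(24deg) + 3*cos(24deg)
= -2*0.4067 + 3*0.9135
= 1.93
v' = -3.05*e1 + 1.93*e2


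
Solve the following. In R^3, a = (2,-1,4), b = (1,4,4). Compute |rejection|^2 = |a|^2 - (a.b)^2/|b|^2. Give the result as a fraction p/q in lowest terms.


|a|^2 = 2^2 + (-1)^2 + 4^2 = 21
|b|^2 = 1^2 + 4^2 + 4^2 = 33
a . b = 2*1 + (-1)*4 + 4*4 = 14
(a.b)^2 = 14^2 = 196
|rej|^2 = 21 - 196/33
= (693 - 196)/33
= 497/33
In lowest terms: 497/33


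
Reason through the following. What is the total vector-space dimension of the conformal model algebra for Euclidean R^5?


The conformal model of R^5 uses Cl(6,1): the 5 Euclidean generators plus two extra orthogonal generators e+ (e+^2 = +1) and e- (e-^2 = -1), from which the null vectors e0, einf are built.
Number of generators m = 5 + 2 = 7.
dim Cl(p,q) = 2^m = 2^7 = 128


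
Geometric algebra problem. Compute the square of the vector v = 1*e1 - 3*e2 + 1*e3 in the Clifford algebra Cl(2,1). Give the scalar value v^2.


v^2 = sum of c_i^2 * e_i^2
Positive signature terms (e_i^2 = +1): 1^2 + (-3)^2 = 10
Negative signature terms (e_j^2 = -1): 1^2 = 1
v^2 = 10 - 1 = 9


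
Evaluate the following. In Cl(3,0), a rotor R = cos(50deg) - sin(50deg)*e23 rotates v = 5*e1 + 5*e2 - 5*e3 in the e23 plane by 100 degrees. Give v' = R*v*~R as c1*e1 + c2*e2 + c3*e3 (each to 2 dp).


Rotor R = cos(50deg) - sin(50deg)*e23
Rotation angle theta = 2 * 50 = 100 degrees in the e23 plane (e2 -> e3).
The component perpendicular to the plane (e1) is invariant: v'_1 = v1 = 5.00
cos(100deg) = -0.1736, sin(100deg) = 0.9848
v'_2 = v2*cos(theta) - v3*sin(theta) = 5*(-0.1736) - (-5)*0.9848 = 4.06
v'_3 = v2*sin(theta) + v3*cos(theta) = 5*0.9848 + (-5)*(-0.1736) = 5.79
v' = 5.00*e1 + 4.06*e2 + 5.79*e3


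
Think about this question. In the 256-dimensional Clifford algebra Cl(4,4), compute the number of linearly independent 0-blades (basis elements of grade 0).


Number of grade-k basis blades in Cl(p,q) with n = p + q is C(n, k).
n = 4 + 4 = 8
C(8, 0) = 8! / (0! * 8!)
= 40320 / (1 * 40320)
= 1


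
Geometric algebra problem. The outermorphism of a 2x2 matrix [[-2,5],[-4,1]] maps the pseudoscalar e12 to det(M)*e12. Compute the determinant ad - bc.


The outermorphism of a linear map f sends e1^e2 to f(e1)^f(e2).
f(e1) = -2*e1 - 4*e2
f(e2) = 5*e1 + 1*e2
f(e1) ^ f(e2) = (-2*e1 - 4*e2) ^ (5*e1 + 1*e2)
= (-2)*1*e12 + (-4)*5*e21
= (-2 - (-20))*e12
= 18*e12
Coefficient = 18


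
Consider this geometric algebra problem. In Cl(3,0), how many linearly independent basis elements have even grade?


Even subalgebra dimension = 2^(n-1)
n = 3 + 0 = 3
2^(3 - 1) = 2^2 = 4
Verification: sum of C(3,k) for even k = 1 + 3 = 4
Result = 4


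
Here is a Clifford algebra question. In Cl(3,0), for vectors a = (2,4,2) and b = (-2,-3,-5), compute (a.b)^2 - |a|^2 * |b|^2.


a . b = 2*(-2) + 4*(-3) + 2*(-5)
= -4 + (-12) + (-10) = -26
|a|^2 = 2^2 + 4^2 + 2^2 = 24
|b|^2 = (-2)^2 + (-3)^2 + (-5)^2 = 38
(a.b)^2 = (-26)^2 = 676
|a|^2 * |b|^2 = 24 * 38 = 912
Result = 676 - 912 = -236


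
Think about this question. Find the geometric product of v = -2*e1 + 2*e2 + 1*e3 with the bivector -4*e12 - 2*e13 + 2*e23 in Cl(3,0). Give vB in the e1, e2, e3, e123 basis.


vB has grade-1 (vector) and grade-3 (trivector) parts: vB = (v _| B) + (v ^ B).
Vector part <vB>_1:
  e1: -v2*b12 - v3*b13 = -(2)*(-4) - (1)*(-2) = 10
  e2: v1*b12 - v3*b23 = (-2)*(-4) - (1)*(2) = 6
  e3: v1*b13 + v2*b23 = (-2)*(-2) + (2)*(2) = 8
Trivector part <vB>_3:
  e123: v1*b23 - v2*b13 + v3*b12 = (-2)*(2) - (2)*(-2) + (1)*(-4) = -4
vB = 10*e1 + 6*e2 + 8*e3 - 4*e123


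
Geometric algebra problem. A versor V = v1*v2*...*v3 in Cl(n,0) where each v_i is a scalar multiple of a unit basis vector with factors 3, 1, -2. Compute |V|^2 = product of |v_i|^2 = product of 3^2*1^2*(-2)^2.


Each vector v_i has |v_i|^2 = s_i^2
Squared scales: 3^2 = 9, 1^2 = 1, (-2)^2 = 4
|V|^2 = 9 * 1 * 4
= 36


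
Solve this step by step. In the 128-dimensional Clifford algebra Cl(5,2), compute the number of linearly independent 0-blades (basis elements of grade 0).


Number of grade-k basis blades in Cl(p,q) with n = p + q is C(n, k).
n = 5 + 2 = 7
C(7, 0) = 7! / (0! * 7!)
= 5040 / (1 * 5040)
= 1


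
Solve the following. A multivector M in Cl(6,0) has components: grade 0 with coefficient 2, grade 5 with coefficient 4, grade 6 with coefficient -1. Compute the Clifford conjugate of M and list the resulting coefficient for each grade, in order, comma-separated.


Clifford conjugate sign for grade k: (-1)^(k(k+1)/2)
Grade 0: (-1)^(0*1/2) = (-1)^0 = 1, coeff 2 -> 2
Grade 5: (-1)^(5*6/2) = (-1)^15 = -1, coeff 4 -> -4
Grade 6: (-1)^(6*7/2) = (-1)^21 = -1, coeff -1 -> 1
Conjugated coefficients: 2, -4, 1


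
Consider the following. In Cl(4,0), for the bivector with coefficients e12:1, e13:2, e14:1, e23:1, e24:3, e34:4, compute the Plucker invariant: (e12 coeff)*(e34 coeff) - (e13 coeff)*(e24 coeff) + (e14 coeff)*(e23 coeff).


Plucker relation: af - be + cd
a*f = 1*4 = 4
b*e = 2*3 = 6
c*d = 1*1 = 1
af - be + cd = 4 - 6 + 1
= -1


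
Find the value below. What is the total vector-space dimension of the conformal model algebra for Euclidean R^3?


The conformal model of R^3 uses Cl(4,1): the 3 Euclidean generators plus two extra orthogonal generators e+ (e+^2 = +1) and e- (e-^2 = -1), from which the null vectors e0, einf are built.
Number of generators m = 3 + 2 = 5.
dim Cl(p,q) = 2^m = 2^5 = 32


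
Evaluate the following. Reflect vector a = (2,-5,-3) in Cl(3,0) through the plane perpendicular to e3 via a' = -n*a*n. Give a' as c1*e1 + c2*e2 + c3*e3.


Reflection formula: a' = -n*a*n, with n = e3 (unit vector, n^2 = 1).
For reflection through hyperplane perp to e3:
The component along e3 flips sign, others stay.
a = (2, -5, -3)
a' = (2, -5, 3)
a' = 2*e1 - 5*e2 + 3*e3


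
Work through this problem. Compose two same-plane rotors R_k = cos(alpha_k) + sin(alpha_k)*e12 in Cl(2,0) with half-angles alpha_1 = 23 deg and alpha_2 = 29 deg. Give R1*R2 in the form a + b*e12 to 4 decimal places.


Same-plane rotors commute and their half-angles add:
R1*R2 = cos(a1 + a2) + sin(a1 + a2)*e12.
a1 + a2 = 23 + 29 = 52 deg
cos(52 deg) = 0.6157
sin(52 deg) = 0.7880
R1*R2 = 0.6157 + 0.7880*e12


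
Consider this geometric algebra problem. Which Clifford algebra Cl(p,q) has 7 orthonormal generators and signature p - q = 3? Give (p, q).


We need p + q = 7 and p - q = 3.
Adding: 2p = 7 + 3 = 10, so p = 5.
Then q = 7 - 5 = 2.
(p, q) = (5, 2)


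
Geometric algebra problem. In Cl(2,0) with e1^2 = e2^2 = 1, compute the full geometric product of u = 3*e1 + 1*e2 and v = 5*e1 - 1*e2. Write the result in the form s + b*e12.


Expand: (3*e1 + 1*e2)(5*e1 - 1*e2)
= 3*5*e1e1 + 3*(-1)*e1e2 + 1*5*e2e1 + 1*(-1)*e2e2
Using e1^2 = e2^2 = 1, e2e1 = -e1e2:
Scalar part s = 3*5 + 1*(-1) = 15 + (-1) = 14
Bivector part b = 3*(-1) - 1*5 = -3 - 5 = -8
uv = 14 - 8*e12


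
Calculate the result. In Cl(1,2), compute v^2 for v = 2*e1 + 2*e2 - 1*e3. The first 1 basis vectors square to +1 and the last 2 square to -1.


v^2 = sum of c_i^2 * e_i^2
Positive signature terms (e_i^2 = +1): 2^2 = 4
Negative signature terms (e_j^2 = -1): 2^2 + (-1)^2 = 5
v^2 = 4 - 5 = -1


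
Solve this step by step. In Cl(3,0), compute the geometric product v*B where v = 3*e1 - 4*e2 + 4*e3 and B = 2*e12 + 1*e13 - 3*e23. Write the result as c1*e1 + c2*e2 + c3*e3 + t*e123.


vB has grade-1 (vector) and grade-3 (trivector) parts: vB = (v _| B) + (v ^ B).
Vector part <vB>_1:
  e1: -v2*b12 - v3*b13 = -(-4)*(2) - (4)*(1) = 4
  e2: v1*b12 - v3*b23 = (3)*(2) - (4)*(-3) = 18
  e3: v1*b13 + v2*b23 = (3)*(1) + (-4)*(-3) = 15
Trivector part <vB>_3:
  e123: v1*b23 - v2*b13 + v3*b12 = (3)*(-3) - (-4)*(1) + (4)*(2) = 3
vB = 4*e1 + 18*e2 + 15*e3 + 3*e123


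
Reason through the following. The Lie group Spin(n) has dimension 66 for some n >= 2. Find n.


dim Spin(n) = dim so(n) = n(n-1)/2.
Solve n(n-1)/2 = 66, i.e. n^2 - n - 132 = 0.
Discriminant = 1 + 8*66 = 529
n = (1 + sqrt(529))/2 = (1 + 23)/2 = 12


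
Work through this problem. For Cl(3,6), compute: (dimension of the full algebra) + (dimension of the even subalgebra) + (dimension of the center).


n = 3 + 6 = 9
Total dim = 2^9 = 512
Even subalgebra dim = 2^8 = 256
n is odd, so center dim = 2
Sum = 512 + 256 + 2 = 770


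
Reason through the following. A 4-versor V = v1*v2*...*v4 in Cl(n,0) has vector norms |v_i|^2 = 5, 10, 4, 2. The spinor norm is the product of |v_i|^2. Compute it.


Spinor norm N(V) = |v1|^2 * |v2|^2 * ... * |v4|^2
= 5 * 10 * 4 * 2
Running product: 5, 50, 200, 400
N(V) = 400


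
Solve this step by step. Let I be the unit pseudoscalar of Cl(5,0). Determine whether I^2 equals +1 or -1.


The pseudoscalar I = e1...e_n (product of all n generators) of Cl(p,q) satisfies I^2 = (-1)^(q + n(n-1)/2).
p = 5, q = 0, n = p + q = 5
n(n-1)/2 = 5 * 4 / 2 = 10
Exponent = q + n(n-1)/2 = 0 + 10 = 10
I^2 = (-1)^10 = +1


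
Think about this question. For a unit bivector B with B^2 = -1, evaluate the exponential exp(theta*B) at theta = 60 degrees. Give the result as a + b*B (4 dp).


For a unit bivector B with B^2 = -1, the exponential series gives
e^(theta*B) = cos(theta) + sin(theta)*B (the GA analogue of Euler's formula).
theta = 60 degrees = 1.047198 rad
cos(60 deg) = 0.5000
sin(60 deg) = 0.8660
exp(theta*B) = 0.5000 + 0.8660*B


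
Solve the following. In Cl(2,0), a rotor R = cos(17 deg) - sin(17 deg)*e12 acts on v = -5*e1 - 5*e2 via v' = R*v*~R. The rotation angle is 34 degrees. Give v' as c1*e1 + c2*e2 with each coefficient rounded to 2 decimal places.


Rotor R = cos(17deg) - sin(17deg)*e12
Rotation angle theta = 2 * 17 = 34 degrees
v' = R*v*~R rotates v by theta.
cos(34deg) = 0.8290, sin(34deg) = 0.5592
v'_1 = -5*cos(34deg) - (-5)*sin(34deg)
= -5*0.8290 - (-5)*0.5592
= -1.35
v'_2 = -5*sin(34deg) + (-5)*cos(34deg)
= -5*0.5592 + (-5)*0.8290
= -6.94
v' = -1.35*e1 - 6.94*e2


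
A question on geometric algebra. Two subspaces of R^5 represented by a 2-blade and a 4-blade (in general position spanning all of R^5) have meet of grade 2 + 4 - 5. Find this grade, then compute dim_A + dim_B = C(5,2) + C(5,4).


Meet grade = grade(A) + grade(B) - n
= 2 + 4 - 5 = 1
C(5,2) = 10
C(5,4) = 5
dim_A + dim_B = 10 + 5 = 15


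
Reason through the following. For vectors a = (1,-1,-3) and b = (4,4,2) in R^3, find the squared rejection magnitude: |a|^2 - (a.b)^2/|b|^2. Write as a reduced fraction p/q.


|a|^2 = 1^2 + (-1)^2 + (-3)^2 = 11
|b|^2 = 4^2 + 4^2 + 2^2 = 36
a . b = 1*4 + (-1)*4 + (-3)*2 = -6
(a.b)^2 = (-6)^2 = 36
|rej|^2 = 11 - 36/36
= (396 - 36)/36
= 360/36
In lowest terms: 10/1


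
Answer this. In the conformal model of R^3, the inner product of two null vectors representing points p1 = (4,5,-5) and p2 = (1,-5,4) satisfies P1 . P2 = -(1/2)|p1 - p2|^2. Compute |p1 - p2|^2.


p1 - p2 = (3, 10, -9)
|p1 - p2|^2 = 3^2 + 10^2 + (-9)^2
= 9 + 100 + 81
= 190


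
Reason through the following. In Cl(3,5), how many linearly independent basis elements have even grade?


Even subalgebra dimension = 2^(n-1)
n = 3 + 5 = 8
2^(8 - 1) = 2^7 = 128
Verification: sum of C(8,k) for even k = 1 + 28 + 70 + 28 + 1 = 128
Result = 128


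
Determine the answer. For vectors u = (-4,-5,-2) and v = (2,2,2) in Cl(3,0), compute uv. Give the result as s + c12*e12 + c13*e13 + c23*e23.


In Cl(3,0): e_i^2 = 1, e_ie_j = -e_je_i for i != j.
Scalar part = u . v = (-4)*2 + (-5)*2 + (-2)*2
= -8 + (-10) + (-4) = -22
e12 coeff = (-4)*2 - (-5)*2 = -8 - (-10) = 2
e13 coeff = (-4)*2 - (-2)*2 = -8 - (-4) = -4
e23 coeff = (-5)*2 - (-2)*2 = -10 - (-4) = -6
uv = -22 + 2*e12 - 4*e13 - 6*e23


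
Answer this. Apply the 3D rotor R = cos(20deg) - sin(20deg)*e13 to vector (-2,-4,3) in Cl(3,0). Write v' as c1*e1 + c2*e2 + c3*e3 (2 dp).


Rotor R = cos(20deg) - sin(20deg)*e13
Rotation angle theta = 2 * 20 = 40 degrees in the e13 plane (e1 -> e3).
The component perpendicular to the plane (e2) is invariant: v'_2 = v2 = -4.00
cos(40deg) = 0.7660, sin(40deg) = 0.6428
v'_1 = v1*cos(theta) - v3*sin(theta) = -2*0.7660 - 3*0.6428 = -3.46
v'_3 = v1*sin(theta) + v3*cos(theta) = -2*0.6428 + 3*0.7660 = 1.01
v' = -3.46*e1 - 4.00*e2 + 1.01*e3


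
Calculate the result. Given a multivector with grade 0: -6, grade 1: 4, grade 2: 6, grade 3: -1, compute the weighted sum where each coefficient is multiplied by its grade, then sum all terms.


Grade-weighted sum = sum of grade_k * coefficient_k
0*(-6) = 0
1*4 = 4
2*6 = 12
3*(-1) = -3
Total = 0 + 4 + 12 + (-3) = 13


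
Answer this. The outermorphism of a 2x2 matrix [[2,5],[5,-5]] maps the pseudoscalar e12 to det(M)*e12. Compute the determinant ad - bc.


The outermorphism of a linear map f sends e1^e2 to f(e1)^f(e2).
f(e1) = 2*e1 + 5*e2
f(e2) = 5*e1 - 5*e2
f(e1) ^ f(e2) = (2*e1 + 5*e2) ^ (5*e1 - 5*e2)
= 2*(-5)*e12 + 5*5*e21
= (-10 - 25)*e12
= -35*e12
Coefficient = -35


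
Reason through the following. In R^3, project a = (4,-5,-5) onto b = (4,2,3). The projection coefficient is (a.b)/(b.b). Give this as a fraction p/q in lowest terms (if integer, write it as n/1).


Projection coefficient = (a . b) / (b . b)
a . b = 4*4 + (-5)*2 + (-5)*3
= 16 + (-10) + (-15) = -9
b . b = 4^2 + 2^2 + 3^2
= 16 + 4 + 9 = 29
Coefficient = -9/29
In lowest terms: -9/29


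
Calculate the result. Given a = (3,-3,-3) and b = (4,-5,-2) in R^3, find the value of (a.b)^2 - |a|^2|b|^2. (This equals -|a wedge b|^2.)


a . b = 3*4 + (-3)*(-5) + (-3)*(-2)
= 12 + 15 + 6 = 33
|a|^2 = 3^2 + (-3)^2 + (-3)^2 = 27
|b|^2 = 4^2 + (-5)^2 + (-2)^2 = 45
(a.b)^2 = 33^2 = 1089
|a|^2 * |b|^2 = 27 * 45 = 1215
Result = 1089 - 1215 = -126


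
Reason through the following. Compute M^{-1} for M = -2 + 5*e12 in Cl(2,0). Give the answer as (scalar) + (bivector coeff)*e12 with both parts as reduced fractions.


M = -2 + 5*e12, where e12^2 = -1.
Since M commutes with its reverse ~M = a - b*e12, M * ~M = a^2 - b^2*e12^2 = a^2 + b^2.
So M^{-1} = ~M / (a^2 + b^2) = (a - b*e12)/(a^2 + b^2).
a^2 + b^2 = 4 + 25 = 29
Scalar part = -2/29 = -2/29
Bivector coeff = -5/29 = -5/29
M^{-1} = -2/29 - 5/29*e12


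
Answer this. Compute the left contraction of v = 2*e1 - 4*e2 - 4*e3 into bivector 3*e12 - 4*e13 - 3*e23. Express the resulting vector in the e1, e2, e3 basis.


Left contraction v _| B = <vB>_1 (grade-1 part of the geometric product vB).
Using e1_|e12 = e2, e2_|e12 = -e1, e1_|e13 = e3, e3_|e13 = -e1, e2_|e23 = e3, e3_|e23 = -e2:
e1 coeff: -v2*b12 - v3*b13 = -(-4)*(3) - (-4)*(-4) = -4
e2 coeff: v1*b12 - v3*b23 = (2)*(3) - (-4)*(-3) = -6
e3 coeff: v1*b13 + v2*b23 = (2)*(-4) + (-4)*(-3) = 4
v _| B = -4*e1 - 6*e2 + 4*e3


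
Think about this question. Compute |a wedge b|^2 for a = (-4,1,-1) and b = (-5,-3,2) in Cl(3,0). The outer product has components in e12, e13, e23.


a wedge b = (a1*b2 - a2*b1)*e12 + (a1*b3 - a3*b1)*e13 + (a2*b3 - a3*b2)*e23
e12 coeff: (-4)*(-3) - 1*(-5) = 12 - (-5) = 17
e13 coeff: (-4)*2 - (-1)*(-5) = -8 - 5 = -13
e23 coeff: 1*2 - (-1)*(-3) = 2 - 3 = -1
|a wedge b|^2 = 17^2 + (-13)^2 + (-1)^2
= 289 + 169 + 1
= 459


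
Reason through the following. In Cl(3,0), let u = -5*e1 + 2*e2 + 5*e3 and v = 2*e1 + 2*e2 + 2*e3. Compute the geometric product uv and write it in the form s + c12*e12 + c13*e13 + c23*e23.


In Cl(3,0): e_i^2 = 1, e_ie_j = -e_je_i for i != j.
Scalar part = u . v = (-5)*2 + 2*2 + 5*2
= -10 + 4 + 10 = 4
e12 coeff = (-5)*2 - 2*2 = -10 - 4 = -14
e13 coeff = (-5)*2 - 5*2 = -10 - 10 = -20
e23 coeff = 2*2 - 5*2 = 4 - 10 = -6
uv = 4 - 14*e12 - 20*e13 - 6*e23


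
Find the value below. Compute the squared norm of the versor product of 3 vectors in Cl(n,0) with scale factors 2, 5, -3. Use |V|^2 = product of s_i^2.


Each vector v_i has |v_i|^2 = s_i^2
Squared scales: 2^2 = 4, 5^2 = 25, (-3)^2 = 9
|V|^2 = 4 * 25 * 9
= 900


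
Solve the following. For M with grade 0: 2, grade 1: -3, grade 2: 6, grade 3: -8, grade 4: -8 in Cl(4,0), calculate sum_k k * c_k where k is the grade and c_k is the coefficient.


Grade-weighted sum = sum of grade_k * coefficient_k
0*2 = 0
1*(-3) = -3
2*6 = 12
3*(-8) = -24
4*(-8) = -32
Total = 0 + (-3) + 12 + (-24) + (-32) = -47


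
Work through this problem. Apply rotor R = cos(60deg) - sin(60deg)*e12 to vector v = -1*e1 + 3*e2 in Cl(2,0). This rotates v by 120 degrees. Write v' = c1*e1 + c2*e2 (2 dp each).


Rotor R = cos(60deg) - sin(60deg)*e12
Rotation angle theta = 2 * 60 = 120 degrees
v' = R*v*~R rotates v by theta.
cos(120deg) = -0.5000, sin(120deg) = 0.8660
v'_1 = -1*cos(120deg) - 3*sin(120deg)
= -1*(-0.5000) - 3*0.8660
= -2.10
v'_2 = -1*sin(120deg) + 3*cos(120deg)
= -1*0.8660 + 3*(-0.5000)
= -2.37
v' = -2.10*e1 - 2.37*e2


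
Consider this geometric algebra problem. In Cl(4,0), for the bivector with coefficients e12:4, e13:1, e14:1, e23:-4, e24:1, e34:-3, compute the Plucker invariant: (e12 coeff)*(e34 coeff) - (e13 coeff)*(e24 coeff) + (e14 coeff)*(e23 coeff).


Plucker relation: af - be + cd
a*f = 4*(-3) = -12
b*e = 1*1 = 1
c*d = 1*(-4) = -4
af - be + cd = -12 - 1 + (-4)
= -17


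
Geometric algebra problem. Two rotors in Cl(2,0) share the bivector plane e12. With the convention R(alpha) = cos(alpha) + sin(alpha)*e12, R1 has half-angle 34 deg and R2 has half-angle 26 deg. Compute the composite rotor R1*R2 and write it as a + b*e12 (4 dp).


Same-plane rotors commute and their half-angles add:
R1*R2 = cos(a1 + a2) + sin(a1 + a2)*e12.
a1 + a2 = 34 + 26 = 60 deg
cos(60 deg) = 0.5000
sin(60 deg) = 0.8660
R1*R2 = 0.5000 + 0.8660*e12


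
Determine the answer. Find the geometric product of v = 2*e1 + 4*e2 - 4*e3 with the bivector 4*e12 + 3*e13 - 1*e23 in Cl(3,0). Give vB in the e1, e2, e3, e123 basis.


vB has grade-1 (vector) and grade-3 (trivector) parts: vB = (v _| B) + (v ^ B).
Vector part <vB>_1:
  e1: -v2*b12 - v3*b13 = -(4)*(4) - (-4)*(3) = -4
  e2: v1*b12 - v3*b23 = (2)*(4) - (-4)*(-1) = 4
  e3: v1*b13 + v2*b23 = (2)*(3) + (4)*(-1) = 2
Trivector part <vB>_3:
  e123: v1*b23 - v2*b13 + v3*b12 = (2)*(-1) - (4)*(3) + (-4)*(4) = -30
vB = -4*e1 + 4*e2 + 2*e3 - 30*e123


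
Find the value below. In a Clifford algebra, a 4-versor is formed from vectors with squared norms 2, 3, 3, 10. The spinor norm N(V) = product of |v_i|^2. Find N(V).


Spinor norm N(V) = |v1|^2 * |v2|^2 * ... * |v4|^2
= 2 * 3 * 3 * 10
Running product: 2, 6, 18, 180
N(V) = 180
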